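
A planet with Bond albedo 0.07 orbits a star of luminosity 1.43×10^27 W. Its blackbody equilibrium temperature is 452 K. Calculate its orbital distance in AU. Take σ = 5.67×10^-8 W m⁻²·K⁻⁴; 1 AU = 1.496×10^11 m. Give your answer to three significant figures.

0.707 AU

The flux needed for this T is 4σT⁴/(1−0.07) = 10180 W m⁻².
S = L/(4πd²) → d = √(L/4πS) = √(1.43×10^27/(4π·10180)) = 1.057×10^11 m = 0.7068 AU.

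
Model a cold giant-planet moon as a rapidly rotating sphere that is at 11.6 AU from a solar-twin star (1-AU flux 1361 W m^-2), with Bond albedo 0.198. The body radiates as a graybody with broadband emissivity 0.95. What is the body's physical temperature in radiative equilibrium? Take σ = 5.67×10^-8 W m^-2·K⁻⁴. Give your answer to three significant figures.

78.3 K

Irradiance scales as 1/d², so S = 1361 W m^-2 × (1/11.6)² = 10.11 W m^-2.
Absorbed flux (global mean): S(1−α)/4 = 10.11·0.802/4 = 2.028 W m^-2.
Equating to εσT⁴ with ε = 0.95: T = (2.028/0.95σ)^(1/4) = 78.33 K.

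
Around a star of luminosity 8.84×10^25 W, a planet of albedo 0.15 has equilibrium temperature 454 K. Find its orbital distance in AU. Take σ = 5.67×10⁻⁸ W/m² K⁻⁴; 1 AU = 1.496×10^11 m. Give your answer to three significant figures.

0.167 AU

The flux needed for this T is 4σT⁴/(1−0.15) = 11340 W/m².
Then d = [L/(4πS)]^(1/2) = 2.491×10^10 m, i.e. 0.1665 AU.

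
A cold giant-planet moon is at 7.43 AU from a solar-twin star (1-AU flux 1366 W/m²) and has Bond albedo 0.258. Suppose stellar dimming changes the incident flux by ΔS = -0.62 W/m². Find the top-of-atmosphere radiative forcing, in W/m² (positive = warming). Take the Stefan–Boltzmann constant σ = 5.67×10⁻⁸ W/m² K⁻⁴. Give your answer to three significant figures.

Flux at the orbit: S = 1366/(7.43)² = 24.74 W/m².
ΔF = Δ[S(1−α)]/4 = (1−0.258)·-0.62/4 = -0.1150 W/m².

-0.115 W/m²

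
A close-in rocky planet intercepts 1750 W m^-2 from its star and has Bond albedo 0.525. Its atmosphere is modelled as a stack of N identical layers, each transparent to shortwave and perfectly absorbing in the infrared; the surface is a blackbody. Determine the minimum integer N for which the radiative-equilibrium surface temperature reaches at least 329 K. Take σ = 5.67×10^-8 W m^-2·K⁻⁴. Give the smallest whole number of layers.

OLR = S(1−α)/4 = 207.8 W m^-2; the top layer radiates at T_e = 246.0 K.
Need (N+1)T_e⁴ ≥ T_s⁴, i.e. N+1 ≥ (329/246.0)⁴ = 3.197.
The minimum whole number is N = 3.

3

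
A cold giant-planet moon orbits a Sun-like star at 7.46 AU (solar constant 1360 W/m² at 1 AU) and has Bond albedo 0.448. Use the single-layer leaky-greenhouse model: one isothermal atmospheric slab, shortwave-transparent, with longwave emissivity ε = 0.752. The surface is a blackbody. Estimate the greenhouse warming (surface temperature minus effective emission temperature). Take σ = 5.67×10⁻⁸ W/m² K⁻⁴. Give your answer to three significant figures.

By the inverse-square law, S = 1360/7.46² = 24.44 W/m².
At the top of the atmosphere, σT_e⁴ = S(1−α)/4 = 3.372 W/m², giving T_e = 87.82 K.
The surface balance (absorbed SW + ε·downward IR = σT_s⁴) with T_a⁴ = T_s⁴/2 reduces to T_s = T_e·[2/(2−ε)]^¼ = 98.81 K.
Greenhouse warming: T_s − T_e = 10.99 K.

11.0 kelvin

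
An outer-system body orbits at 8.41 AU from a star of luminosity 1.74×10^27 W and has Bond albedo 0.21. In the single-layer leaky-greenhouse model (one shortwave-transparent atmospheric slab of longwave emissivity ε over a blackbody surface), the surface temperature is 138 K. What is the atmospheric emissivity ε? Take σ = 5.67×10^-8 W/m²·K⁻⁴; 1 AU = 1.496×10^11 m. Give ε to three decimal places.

Orbital distance: d = 8.41 AU = 1.258×10^12 m.
Spreading L over a sphere of radius d: S = 1.74×10^27/(4π·1.26×10^12²) = 87.48 W/m².
TOA balance gives T_e = 132.1 K.
T_s⁴ = T_e⁴·2/(2−ε) → ε = 2 − 2(T_e/T_s)⁴ = 2 − 2·(132.1/138)⁴ = 0.3197.

0.320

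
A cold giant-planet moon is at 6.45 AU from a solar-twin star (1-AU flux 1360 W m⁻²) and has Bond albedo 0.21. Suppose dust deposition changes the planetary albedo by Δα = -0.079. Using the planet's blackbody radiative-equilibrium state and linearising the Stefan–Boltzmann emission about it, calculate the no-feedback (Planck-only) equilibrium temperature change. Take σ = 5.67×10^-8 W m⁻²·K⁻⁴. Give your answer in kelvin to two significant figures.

2.6 K

Flux at the orbit: S = 1360/(6.45)² = 32.69 W m⁻².
Reference equilibrium: T_e = [S(1−α)/(4σ)]^(1/4) = 103.3 K.
ΔF = −(S/4)Δα = −(32.69/4)×(-0.079) = 0.6456 W m⁻².
The Planck feedback parameter is 4σT_e³ = 0.2500 W m⁻²/K.
So ΔT₀ = 0.6456/0.2500 = 2.58 K.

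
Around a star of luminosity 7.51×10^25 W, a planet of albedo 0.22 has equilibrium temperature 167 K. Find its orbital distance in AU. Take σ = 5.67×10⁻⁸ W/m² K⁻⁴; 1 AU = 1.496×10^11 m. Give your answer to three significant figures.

Energy balance gives S = 4σT⁴/(1−α) = 226.2 W/m².
Then d = [L/(4πS)]^(1/2) = 1.626×10^11 m, i.e. 1.087 AU.

1.09 AU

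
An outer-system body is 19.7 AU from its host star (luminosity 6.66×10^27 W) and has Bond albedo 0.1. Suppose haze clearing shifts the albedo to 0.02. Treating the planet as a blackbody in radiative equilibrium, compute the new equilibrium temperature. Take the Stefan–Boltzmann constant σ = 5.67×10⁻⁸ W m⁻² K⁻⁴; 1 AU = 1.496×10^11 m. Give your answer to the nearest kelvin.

127 K

Orbital distance: d = 19.7 AU = 2.947×10^12 m.
S = L/(4πd²) = 61.02 W m⁻².
With the new albedo, S(1−α₂)/4 = 14.95 W m⁻², so T₂ = 127.4 K.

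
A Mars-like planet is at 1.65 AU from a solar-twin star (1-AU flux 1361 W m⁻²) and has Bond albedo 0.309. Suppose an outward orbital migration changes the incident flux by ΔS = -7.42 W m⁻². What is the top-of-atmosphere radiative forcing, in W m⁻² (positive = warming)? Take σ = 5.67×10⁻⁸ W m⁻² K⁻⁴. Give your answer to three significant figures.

-1.28 W m⁻²

By the inverse-square law, S = 1361/1.65² = 499.9 W m⁻².
TOA radiative forcing: ΔF = (1−α)ΔS/4 = 0.691·(-7.42)/4 = -1.282 W m⁻².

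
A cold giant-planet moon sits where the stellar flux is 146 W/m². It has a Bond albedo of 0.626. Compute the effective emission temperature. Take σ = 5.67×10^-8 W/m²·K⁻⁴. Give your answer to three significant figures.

Absorbed flux (global mean): S(1−α)/4 = 146.0·0.374/4 = 13.65 W/m².
In equilibrium σT⁴ equals this, so T = 124.6 K.

125 K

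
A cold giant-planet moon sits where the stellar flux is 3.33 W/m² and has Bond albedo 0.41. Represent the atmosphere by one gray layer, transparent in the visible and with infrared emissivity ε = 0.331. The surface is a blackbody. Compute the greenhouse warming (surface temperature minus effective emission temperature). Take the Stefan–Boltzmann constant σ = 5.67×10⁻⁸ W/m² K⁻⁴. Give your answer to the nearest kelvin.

3 kelvin

Effective emission temperature (TOA balance): σT_e⁴ = S(1−α)/4 = 0.4912 W/m² → T_e = 54.25 K.
Surface balance with a leaky layer gives σT_s⁴ = σT_e⁴·2/(2−ε), so T_s = T_e·[2/(2−0.331)]^(1/4) = 56.76 K.
The atmosphere warms the surface by 2.510 K.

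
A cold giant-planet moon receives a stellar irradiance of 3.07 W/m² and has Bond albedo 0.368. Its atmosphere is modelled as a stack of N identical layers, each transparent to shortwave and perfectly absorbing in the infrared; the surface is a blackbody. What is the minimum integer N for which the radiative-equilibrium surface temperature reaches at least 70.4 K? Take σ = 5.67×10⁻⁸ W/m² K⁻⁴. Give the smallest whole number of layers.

2

The effective emission temperature is T_e = [S(1−α)/(4σ)]^¼ = 54.08 K.
Need (N+1)T_e⁴ ≥ T_s⁴, i.e. N+1 ≥ (70.4/54.08)⁴ = 2.871.
So N ≥ 1.871; the smallest integer is N = 2.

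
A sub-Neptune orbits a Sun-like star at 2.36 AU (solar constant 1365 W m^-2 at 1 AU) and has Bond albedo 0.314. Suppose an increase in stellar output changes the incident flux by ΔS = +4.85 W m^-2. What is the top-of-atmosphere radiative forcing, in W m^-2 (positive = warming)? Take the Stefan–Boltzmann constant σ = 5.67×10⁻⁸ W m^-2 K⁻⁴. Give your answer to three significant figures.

0.832 W m^-2

Irradiance scales as 1/d², so S = 1365 W m^-2 × (1/2.36)² = 245.1 W m^-2.
ΔF = Δ[S(1−α)]/4 = (1−0.314)·+4.85/4 = 0.8318 W m^-2.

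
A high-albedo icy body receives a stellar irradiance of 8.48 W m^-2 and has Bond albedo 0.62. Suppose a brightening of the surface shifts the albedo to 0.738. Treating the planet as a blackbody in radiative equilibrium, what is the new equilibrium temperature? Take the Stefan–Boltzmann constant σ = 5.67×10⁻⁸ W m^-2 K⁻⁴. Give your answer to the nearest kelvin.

56 K

With the new albedo, S(1−α₂)/4 = 0.5554 W m^-2, so T₂ = 55.95 K.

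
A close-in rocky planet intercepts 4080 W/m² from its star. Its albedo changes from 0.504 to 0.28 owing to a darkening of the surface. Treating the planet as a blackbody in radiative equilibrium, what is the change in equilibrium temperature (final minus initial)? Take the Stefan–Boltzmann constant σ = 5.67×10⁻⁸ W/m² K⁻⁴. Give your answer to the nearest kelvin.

30 K

Before: T₁ = [4080·0.496/(4σ)]^(1/4) = 307.3 K.
With α = 0.28, T₂ = 337.4 K.
Change: 337.4 − 307.3 = 30.01 K.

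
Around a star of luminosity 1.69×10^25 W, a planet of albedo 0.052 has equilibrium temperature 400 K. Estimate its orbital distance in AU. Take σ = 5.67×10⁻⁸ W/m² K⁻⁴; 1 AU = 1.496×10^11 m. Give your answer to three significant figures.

The flux needed for this T is 4σT⁴/(1−0.052) = 6125 W/m².
From L = 4πd²S, d = √(1.69×10^25/(4π·6125)) = 1.482×10^10 m = 0.09905 AU.

0.0991 AU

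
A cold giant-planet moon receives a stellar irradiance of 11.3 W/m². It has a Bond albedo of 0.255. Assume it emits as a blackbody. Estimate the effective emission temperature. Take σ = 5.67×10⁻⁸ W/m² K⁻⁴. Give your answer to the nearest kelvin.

Averaging over the sphere, the absorbed flux is S(1−α)/4 = 2.105 W/m².
Set σT⁴ = 2.105 → T = (2.105/σ)^(1/4) = 78.05 K.

78 K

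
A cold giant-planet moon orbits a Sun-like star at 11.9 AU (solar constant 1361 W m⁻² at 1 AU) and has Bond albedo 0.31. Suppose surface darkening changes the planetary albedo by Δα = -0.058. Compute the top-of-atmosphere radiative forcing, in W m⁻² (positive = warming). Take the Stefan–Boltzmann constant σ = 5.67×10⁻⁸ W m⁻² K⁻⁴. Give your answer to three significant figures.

Irradiance scales as 1/d², so S = 1361 W m⁻² × (1/11.9)² = 9.611 W m⁻².
TOA radiative forcing: ΔF = −S·Δα/4 = −9.611·(-0.058)/4 = 0.1394 W m⁻².

0.139 W m⁻²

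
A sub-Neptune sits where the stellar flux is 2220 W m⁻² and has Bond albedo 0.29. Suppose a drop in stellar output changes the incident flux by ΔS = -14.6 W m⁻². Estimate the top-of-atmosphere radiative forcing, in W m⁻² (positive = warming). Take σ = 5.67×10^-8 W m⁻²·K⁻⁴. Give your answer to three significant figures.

Only a fraction (1−α) is absorbed and it's spread over 4πR², so ΔF = (1−α)ΔS/4 = -2.591 W m⁻².

-2.59 W m⁻²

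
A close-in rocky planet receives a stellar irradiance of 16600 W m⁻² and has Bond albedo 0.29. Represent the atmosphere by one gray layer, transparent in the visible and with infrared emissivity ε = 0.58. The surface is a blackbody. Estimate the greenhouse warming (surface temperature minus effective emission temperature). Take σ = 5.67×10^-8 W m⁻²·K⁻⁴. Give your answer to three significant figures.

42.7 K

At the top of the atmosphere, σT_e⁴ = S(1−α)/4 = 2946 W m⁻², giving T_e = 477.5 K.
For a single slab of emissivity ε, T_s⁴ = 2T_e⁴/(2−ε); thus T_s = 477.5·(1.408)^(1/4) = 520.1 K.
The atmosphere warms the surface by 42.68 K.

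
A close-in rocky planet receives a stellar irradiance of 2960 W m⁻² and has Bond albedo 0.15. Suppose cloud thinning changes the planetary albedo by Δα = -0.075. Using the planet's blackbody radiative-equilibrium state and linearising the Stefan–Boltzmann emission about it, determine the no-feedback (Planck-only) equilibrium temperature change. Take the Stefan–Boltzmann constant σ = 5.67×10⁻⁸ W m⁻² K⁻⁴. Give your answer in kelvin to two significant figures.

7.2 K

Unperturbed T_e = [2960·(1−0.15)/(4σ)]^¼ = 324.5 K.
ΔF = −(S/4)Δα = −(2960/4)×(-0.075) = 55.50 W m⁻².
The Planck feedback parameter is 4σT_e³ = 7.753 W m⁻²/K.
Hence the no-feedback warming is ΔF/(4σT_e³) = 7.16 K.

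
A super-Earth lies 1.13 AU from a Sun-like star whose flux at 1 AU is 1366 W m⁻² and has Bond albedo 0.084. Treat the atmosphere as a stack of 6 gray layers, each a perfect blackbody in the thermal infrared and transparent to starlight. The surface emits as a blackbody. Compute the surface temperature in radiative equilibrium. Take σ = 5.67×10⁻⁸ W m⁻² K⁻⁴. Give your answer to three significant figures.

Irradiance scales as 1/d², so S = 1366 W m⁻² × (1/1.13)² = 1070 W m⁻².
The effective emission temperature is T_e = [S(1−α)/(4σ)]^¼ = 256.4 K.
With N = 6 opaque layers, T_s = (N+1)^(1/4)·T_e = 7^(1/4)·256.4 = 417.0 K.

417 K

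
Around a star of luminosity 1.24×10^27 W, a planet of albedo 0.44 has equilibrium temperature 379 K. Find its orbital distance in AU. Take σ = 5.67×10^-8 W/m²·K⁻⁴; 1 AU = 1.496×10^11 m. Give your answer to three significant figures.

The flux needed for this T is 4σT⁴/(1−0.44) = 8356 W/m².
From L = 4πd²S, d = √(1.24×10^27/(4π·8356)) = 1.087×10^11 m = 0.7264 AU.

0.726 AU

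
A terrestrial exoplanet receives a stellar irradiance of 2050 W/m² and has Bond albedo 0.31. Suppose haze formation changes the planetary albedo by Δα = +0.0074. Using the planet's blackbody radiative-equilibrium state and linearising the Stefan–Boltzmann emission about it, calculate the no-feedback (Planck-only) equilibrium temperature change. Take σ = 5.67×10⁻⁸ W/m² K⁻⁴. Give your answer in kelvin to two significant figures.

Reference equilibrium: T_e = [S(1−α)/(4σ)]^(1/4) = 281.0 K.
The change in absorbed flux is Δ[S(1−α)/4] = −SΔα/4 = -3.792 W/m².
The Planck feedback parameter is 4σT_e³ = 5.033 W/m²/K.
So ΔT₀ = -3.792/5.033 = -0.753 K.

-0.75 K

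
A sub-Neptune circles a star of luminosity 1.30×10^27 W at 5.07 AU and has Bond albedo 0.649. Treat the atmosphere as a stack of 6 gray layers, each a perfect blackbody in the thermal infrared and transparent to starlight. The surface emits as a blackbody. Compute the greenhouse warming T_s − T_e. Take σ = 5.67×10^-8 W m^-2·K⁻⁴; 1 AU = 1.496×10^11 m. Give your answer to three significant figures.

Orbital distance: d = 5.07 AU = 7.585×10^11 m.
S = L/(4πd²) = 179.8 W m^-2.
OLR = S(1−α)/4 = 15.78 W m^-2; the top layer radiates at T_e = 129.2 K.
T_s = (N+1)^(1/4)·T_e = 210.1 K.
Warming: T_s − T_e = 80.93 K.

80.9 K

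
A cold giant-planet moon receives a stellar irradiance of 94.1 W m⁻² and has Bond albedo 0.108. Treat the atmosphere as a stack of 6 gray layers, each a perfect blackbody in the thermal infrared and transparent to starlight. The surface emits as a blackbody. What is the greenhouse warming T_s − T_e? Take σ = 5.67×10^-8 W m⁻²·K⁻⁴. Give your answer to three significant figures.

The effective emission temperature is T_e = [S(1−α)/(4σ)]^¼ = 138.7 K.
T_s = (N+1)^(1/4)·T_e = 225.6 K.
So the greenhouse effect raises the surface by 225.6 − 138.7 = 86.91 K.

86.9 kelvin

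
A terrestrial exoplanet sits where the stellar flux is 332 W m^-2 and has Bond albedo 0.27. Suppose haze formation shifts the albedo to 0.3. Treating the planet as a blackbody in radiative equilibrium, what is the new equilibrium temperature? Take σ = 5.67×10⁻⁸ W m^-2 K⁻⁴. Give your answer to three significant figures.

T₂ = [S(1−α₂)/(4σ)]^(1/4) = [332.0·0.7/(4σ)]^(1/4) = 178.9 K.

179 kelvin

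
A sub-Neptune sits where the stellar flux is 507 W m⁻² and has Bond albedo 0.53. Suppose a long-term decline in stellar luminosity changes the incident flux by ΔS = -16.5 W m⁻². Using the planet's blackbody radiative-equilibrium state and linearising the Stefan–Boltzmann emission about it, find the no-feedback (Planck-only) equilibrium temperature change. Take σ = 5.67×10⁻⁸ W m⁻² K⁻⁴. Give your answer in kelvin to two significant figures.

-1.5 kelvin

Unperturbed T_e = [507.0·(1−0.53)/(4σ)]^¼ = 180.0 K.
TOA radiative forcing: ΔF = (1−α)ΔS/4 = 0.47·(-16.5)/4 = -1.939 W m⁻².
The Planck feedback parameter is 4σT_e³ = 1.324 W m⁻²/K.
Hence the no-feedback warming is ΔF/(4σT_e³) = -1.46 K.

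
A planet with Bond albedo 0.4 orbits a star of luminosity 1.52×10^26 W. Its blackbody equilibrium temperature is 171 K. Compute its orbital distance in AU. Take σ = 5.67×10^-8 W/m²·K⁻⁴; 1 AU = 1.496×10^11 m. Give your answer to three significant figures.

Energy balance gives S = 4σT⁴/(1−α) = 323.2 W/m².
From L = 4πd²S, d = √(1.52×10^26/(4π·323.2)) = 1.935×10^11 m = 1.293 AU.

1.29 AU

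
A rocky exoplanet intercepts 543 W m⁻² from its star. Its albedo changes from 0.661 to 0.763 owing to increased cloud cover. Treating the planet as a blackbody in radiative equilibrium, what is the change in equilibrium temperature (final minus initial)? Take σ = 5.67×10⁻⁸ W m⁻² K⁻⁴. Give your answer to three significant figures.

With α = 0.661, T₁ = 168.8 K.
After:  T₂ = [543.0·0.237/(4σ)]^(1/4) = 154.3 K.
Change: 154.3 − 168.8 = -14.45 K.

-14.4 kelvin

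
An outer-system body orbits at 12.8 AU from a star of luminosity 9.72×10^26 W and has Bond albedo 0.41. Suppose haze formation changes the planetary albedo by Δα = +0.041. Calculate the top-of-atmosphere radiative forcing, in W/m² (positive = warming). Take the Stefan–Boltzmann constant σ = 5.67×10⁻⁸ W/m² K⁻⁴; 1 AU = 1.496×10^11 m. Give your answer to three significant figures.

-0.216 W/m²

d = 12.8 × 1.496×10^11 m = 1.915×10^12 m.
Flux at the orbit: S = L/(4πd²) = 9.72×10^26/(4π·(1.91×10^12)²) = 21.09 W/m².
TOA radiative forcing: ΔF = −S·Δα/4 = −21.09·(+0.041)/4 = -0.2162 W/m².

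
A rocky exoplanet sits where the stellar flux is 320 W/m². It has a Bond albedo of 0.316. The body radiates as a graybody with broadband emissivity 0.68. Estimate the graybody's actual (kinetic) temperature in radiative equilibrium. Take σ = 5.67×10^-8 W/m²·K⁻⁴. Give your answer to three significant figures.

The planet absorbs (1−α)S over its disc πR² and re-emits over 4πR², so the mean absorbed flux is (1−0.316)·320.0/4 = 54.72 W/m².
Radiative balance εσT⁴ = 54.72 gives T = [54.72/(0.68·σ)]^(1/4) = 194.1 K.

194 K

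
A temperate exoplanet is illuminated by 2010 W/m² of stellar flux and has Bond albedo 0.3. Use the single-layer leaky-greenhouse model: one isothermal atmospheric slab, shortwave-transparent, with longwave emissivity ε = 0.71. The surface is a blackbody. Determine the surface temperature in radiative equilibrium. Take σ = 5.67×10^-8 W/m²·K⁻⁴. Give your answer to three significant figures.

313 kelvin

The planet radiates to space at T_e = [S(1−α)/(4σ)]^(1/4) = 280.6 K.
Surface balance with a leaky layer gives σT_s⁴ = σT_e⁴·2/(2−ε), so T_s = T_e·[2/(2−0.71)]^(1/4) = 313.2 K.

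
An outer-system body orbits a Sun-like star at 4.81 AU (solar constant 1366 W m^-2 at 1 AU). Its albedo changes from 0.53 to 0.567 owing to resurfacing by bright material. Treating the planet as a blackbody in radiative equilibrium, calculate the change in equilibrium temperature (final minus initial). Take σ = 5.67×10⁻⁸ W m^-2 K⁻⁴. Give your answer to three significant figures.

-2.13 K

Irradiance scales as 1/d², so S = 1366 W m^-2 × (1/4.81)² = 59.04 W m^-2.
Initial: T₁ = [S(1−0.53)/(4σ)]^(1/4) = 105.2 K.
With α = 0.567, T₂ = 103.0 K.
Change: 103.0 − 105.2 = -2.134 K.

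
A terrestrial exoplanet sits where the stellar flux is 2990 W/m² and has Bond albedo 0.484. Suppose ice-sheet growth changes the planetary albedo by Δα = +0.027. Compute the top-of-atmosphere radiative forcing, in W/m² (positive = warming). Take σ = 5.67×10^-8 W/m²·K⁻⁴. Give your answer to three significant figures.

-20.2 W/m²

ΔF = −(S/4)Δα = −(2990/4)×(+0.027) = -20.18 W/m².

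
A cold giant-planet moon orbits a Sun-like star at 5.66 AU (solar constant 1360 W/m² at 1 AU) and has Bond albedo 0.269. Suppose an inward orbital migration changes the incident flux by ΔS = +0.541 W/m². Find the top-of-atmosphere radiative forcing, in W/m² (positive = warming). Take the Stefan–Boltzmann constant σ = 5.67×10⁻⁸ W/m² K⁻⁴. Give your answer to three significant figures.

0.0989 W/m²

Irradiance scales as 1/d², so S = 1360 W/m² × (1/5.66)² = 42.45 W/m².
ΔF = Δ[S(1−α)]/4 = (1−0.269)·+0.541/4 = 0.09887 W/m².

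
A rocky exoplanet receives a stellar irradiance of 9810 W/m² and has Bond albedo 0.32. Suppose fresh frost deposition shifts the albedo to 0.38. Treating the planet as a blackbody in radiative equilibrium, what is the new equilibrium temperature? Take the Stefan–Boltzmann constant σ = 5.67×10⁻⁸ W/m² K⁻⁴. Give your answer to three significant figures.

T₂ = [S(1−α₂)/(4σ)]^(1/4) = [9810·0.62/(4σ)]^(1/4) = 404.7 K.

405 K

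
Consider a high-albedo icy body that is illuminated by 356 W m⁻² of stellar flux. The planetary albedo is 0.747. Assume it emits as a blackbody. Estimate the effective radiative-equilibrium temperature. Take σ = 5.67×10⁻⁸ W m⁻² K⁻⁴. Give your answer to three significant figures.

Absorbed flux (global mean): S(1−α)/4 = 356.0·0.253/4 = 22.52 W m⁻².
Balancing against σT⁴: T = (22.52/5.67×10⁻⁸)^(1/4) = 141.2 K.

141 K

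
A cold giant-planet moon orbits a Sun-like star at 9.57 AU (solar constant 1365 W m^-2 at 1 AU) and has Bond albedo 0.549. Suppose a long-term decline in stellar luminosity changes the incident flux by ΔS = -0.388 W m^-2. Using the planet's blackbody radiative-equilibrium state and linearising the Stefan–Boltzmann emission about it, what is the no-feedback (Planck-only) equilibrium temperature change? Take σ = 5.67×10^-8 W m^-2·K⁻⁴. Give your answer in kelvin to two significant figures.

Flux at the orbit: S = 1365/(9.57)² = 14.90 W m^-2.
Reference equilibrium: T_e = [S(1−α)/(4σ)]^(1/4) = 73.78 K.
Only a fraction (1−α) is absorbed and it's spread over 4πR², so ΔF = (1−α)ΔS/4 = -0.04375 W m^-2.
Planck response: λ_P = 4σT_e³ = 4·5.67×10⁻⁸·(73.78)³ = 0.09110 W m^-2/K.
So ΔT₀ = -0.04375/0.09110 = -0.480 K.

-0.48 kelvin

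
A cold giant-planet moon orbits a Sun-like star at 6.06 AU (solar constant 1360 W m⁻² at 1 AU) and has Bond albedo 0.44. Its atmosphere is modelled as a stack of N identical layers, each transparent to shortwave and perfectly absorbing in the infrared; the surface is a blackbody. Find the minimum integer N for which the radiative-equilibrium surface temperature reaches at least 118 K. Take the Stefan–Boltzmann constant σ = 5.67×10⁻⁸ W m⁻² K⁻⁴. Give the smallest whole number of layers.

2

By the inverse-square law, S = 1360/6.06² = 37.03 W m⁻².
The effective emission temperature is T_e = [S(1−α)/(4σ)]^¼ = 97.79 K.
Since T_s⁴ = (N+1)T_e⁴, we need N ≥ (T_s/T_e)⁴ − 1 = 1.120.
Rounding up, N = 2.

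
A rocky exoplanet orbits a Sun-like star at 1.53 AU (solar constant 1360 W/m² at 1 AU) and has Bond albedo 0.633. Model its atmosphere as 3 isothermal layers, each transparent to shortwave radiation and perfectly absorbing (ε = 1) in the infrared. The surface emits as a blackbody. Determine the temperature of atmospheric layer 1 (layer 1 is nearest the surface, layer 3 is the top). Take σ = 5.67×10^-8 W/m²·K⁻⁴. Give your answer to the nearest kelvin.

230 K

Irradiance scales as 1/d², so S = 1360 W/m² × (1/1.53)² = 581.0 W/m².
The effective emission temperature is T_e = [S(1−α)/(4σ)]^¼ = 175.1 K.
Each opaque layer satisfies 2T_j⁴ = T_{j−1}⁴ + T_{j+1}⁴, giving T_k⁴ = (N+1−k)T_e⁴.
With k = 1: T_1 = (3+1−1)^¼·175.1 K = 230.4 K.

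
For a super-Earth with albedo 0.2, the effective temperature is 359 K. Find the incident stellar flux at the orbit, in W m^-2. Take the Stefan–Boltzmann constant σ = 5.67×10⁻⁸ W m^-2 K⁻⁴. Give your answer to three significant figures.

4710 W m^-2

From S(1−α)/4 = σT⁴: S = 4σT⁴/(1−α).
The emitted flux is σT⁴ = 941.8 W m^-2.
S = 4·941.8/0.8 = 4709 W m^-2.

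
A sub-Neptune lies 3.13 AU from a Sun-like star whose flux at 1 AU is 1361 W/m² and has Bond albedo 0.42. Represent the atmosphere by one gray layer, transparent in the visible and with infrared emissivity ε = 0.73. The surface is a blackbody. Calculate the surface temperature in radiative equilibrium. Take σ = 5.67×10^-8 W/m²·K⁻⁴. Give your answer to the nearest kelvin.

Flux at the orbit: S = 1361/(3.13)² = 138.9 W/m².
At the top of the atmosphere, σT_e⁴ = S(1−α)/4 = 20.14 W/m², giving T_e = 137.3 K.
The surface balance (absorbed SW + ε·downward IR = σT_s⁴) with T_a⁴ = T_s⁴/2 reduces to T_s = T_e·[2/(2−ε)]^¼ = 153.8 K.

154 K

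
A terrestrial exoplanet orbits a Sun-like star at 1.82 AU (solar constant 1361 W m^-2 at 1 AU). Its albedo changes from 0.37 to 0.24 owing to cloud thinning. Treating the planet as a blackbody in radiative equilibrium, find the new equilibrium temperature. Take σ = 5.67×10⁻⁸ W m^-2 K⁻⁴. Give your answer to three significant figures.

By the inverse-square law, S = 1361/1.82² = 410.9 W m^-2.
New equilibrium: T₂ = [(1−0.24)·410.9/(4σ)]^(1/4) = 192.6 K.

193 K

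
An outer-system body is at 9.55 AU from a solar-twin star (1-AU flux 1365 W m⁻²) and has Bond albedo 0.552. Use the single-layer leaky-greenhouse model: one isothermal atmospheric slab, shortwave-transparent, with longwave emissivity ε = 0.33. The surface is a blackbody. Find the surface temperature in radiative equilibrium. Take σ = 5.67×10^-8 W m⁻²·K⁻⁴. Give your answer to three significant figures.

77.1 K

Flux at the orbit: S = 1365/(9.55)² = 14.97 W m⁻².
The planet radiates to space at T_e = [S(1−α)/(4σ)]^(1/4) = 73.74 K.
The surface balance (absorbed SW + ε·downward IR = σT_s⁴) with T_a⁴ = T_s⁴/2 reduces to T_s = T_e·[2/(2−ε)]^¼ = 77.14 K.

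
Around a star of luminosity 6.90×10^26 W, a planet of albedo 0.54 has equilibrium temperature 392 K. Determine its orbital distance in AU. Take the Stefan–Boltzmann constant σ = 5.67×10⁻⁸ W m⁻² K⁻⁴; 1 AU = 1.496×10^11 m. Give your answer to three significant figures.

0.459 AU

The flux needed for this T is 4σT⁴/(1−0.54) = 11640 W m⁻².
S = L/(4πd²) → d = √(L/4πS) = √(6.90×10^26/(4π·11640)) = 6.868×10^10 m = 0.4591 AU.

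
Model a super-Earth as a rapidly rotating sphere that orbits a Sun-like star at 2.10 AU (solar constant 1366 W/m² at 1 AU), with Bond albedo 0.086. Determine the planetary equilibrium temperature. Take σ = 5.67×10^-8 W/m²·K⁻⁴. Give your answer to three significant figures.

Flux at the orbit: S = 1366/(2.10)² = 309.8 W/m².
Absorbed flux (global mean): S(1−α)/4 = 309.8·0.914/4 = 70.78 W/m².
Set σT⁴ = 70.78 → T = (70.78/σ)^(1/4) = 188.0 K.

188 K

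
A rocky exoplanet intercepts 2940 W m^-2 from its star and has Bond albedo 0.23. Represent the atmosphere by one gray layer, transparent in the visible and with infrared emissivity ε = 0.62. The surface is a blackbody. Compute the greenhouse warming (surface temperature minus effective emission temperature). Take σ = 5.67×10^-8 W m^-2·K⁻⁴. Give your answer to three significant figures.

30.7 kelvin

Effective emission temperature (TOA balance): σT_e⁴ = S(1−α)/4 = 566.0 W m^-2 → T_e = 316.1 K.
Surface balance with a leaky layer gives σT_s⁴ = σT_e⁴·2/(2−ε), so T_s = T_e·[2/(2−0.62)]^(1/4) = 346.8 K.
T_s − T_e = 346.8 − 316.1 = 30.72 K.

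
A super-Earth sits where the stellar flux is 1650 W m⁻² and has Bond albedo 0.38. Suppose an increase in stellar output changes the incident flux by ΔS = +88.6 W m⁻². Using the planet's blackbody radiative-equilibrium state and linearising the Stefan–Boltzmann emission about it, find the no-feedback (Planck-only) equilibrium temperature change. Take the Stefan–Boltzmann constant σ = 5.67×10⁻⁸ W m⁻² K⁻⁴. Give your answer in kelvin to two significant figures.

The baseline emission temperature is T_e = 259.2 K.
ΔF = Δ[S(1−α)]/4 = (1−0.38)·+88.6/4 = 13.73 W m⁻².
The Planck feedback parameter is 4σT_e³ = 3.947 W m⁻²/K.
Hence the no-feedback warming is ΔF/(4σT_e³) = 3.48 K.

3.5 kelvin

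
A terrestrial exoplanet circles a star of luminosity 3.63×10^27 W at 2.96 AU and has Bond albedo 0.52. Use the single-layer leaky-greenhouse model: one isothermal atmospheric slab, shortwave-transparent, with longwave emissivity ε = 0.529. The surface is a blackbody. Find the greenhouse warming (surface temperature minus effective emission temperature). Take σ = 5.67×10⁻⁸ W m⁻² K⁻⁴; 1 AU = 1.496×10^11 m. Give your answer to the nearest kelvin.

Orbital distance: d = 2.96 AU = 4.428×10^11 m.
Flux at the orbit: S = L/(4πd²) = 3.63×10^27/(4π·(4.43×10^11)²) = 1473 W m⁻².
Effective emission temperature (TOA balance): σT_e⁴ = S(1−α)/4 = 176.8 W m⁻² → T_e = 236.3 K.
The surface balance (absorbed SW + ε·downward IR = σT_s⁴) with T_a⁴ = T_s⁴/2 reduces to T_s = T_e·[2/(2−ε)]^¼ = 255.2 K.
T_s − T_e = 255.2 − 236.3 = 18.86 K.

19 K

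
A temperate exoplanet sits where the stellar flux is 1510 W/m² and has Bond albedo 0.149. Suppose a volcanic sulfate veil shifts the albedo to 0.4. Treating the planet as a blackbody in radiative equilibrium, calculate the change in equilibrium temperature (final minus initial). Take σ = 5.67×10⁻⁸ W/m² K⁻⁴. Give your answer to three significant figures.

-23.0 K

Before: T₁ = [1510·0.851/(4σ)]^(1/4) = 274.4 K.
After:  T₂ = [1510·0.6/(4σ)]^(1/4) = 251.4 K.
ΔT = T₂ − T₁ = -22.95 K.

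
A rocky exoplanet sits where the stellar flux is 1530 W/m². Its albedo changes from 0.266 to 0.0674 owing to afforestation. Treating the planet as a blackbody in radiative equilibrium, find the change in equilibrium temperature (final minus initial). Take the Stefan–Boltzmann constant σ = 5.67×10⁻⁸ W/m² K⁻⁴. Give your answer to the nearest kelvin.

Before: T₁ = [1530·0.734/(4σ)]^(1/4) = 265.3 K.
After:  T₂ = [1530·0.933/(4σ)]^(1/4) = 281.6 K.
ΔT = T₂ − T₁ = 16.37 K.

16 kelvin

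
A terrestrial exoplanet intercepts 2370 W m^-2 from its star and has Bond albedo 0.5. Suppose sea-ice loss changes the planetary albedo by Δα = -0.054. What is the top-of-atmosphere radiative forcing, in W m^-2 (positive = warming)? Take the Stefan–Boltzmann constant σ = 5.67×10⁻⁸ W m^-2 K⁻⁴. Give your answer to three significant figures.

ΔF = −(S/4)Δα = −(2370/4)×(-0.054) = 32.00 W m^-2.

32.0 W m^-2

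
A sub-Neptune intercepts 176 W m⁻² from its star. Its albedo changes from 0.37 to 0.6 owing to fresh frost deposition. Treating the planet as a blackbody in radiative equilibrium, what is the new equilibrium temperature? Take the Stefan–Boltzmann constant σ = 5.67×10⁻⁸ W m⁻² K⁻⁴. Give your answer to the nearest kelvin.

133 K

T₂ = [S(1−α₂)/(4σ)]^(1/4) = [176.0·0.4/(4σ)]^(1/4) = 132.7 K.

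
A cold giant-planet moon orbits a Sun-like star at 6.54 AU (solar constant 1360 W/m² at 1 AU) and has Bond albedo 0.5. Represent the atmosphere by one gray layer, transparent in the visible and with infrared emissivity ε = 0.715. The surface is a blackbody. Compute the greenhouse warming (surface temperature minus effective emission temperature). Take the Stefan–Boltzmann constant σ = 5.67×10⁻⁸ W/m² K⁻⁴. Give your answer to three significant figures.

10.7 K

Irradiance scales as 1/d², so S = 1360 W/m² × (1/6.54)² = 31.80 W/m².
Effective emission temperature (TOA balance): σT_e⁴ = S(1−α)/4 = 3.975 W/m² → T_e = 91.50 K.
For a single slab of emissivity ε, T_s⁴ = 2T_e⁴/(2−ε); thus T_s = 91.50·(1.556)^(1/4) = 102.2 K.
T_s − T_e = 102.2 − 91.50 = 10.70 K.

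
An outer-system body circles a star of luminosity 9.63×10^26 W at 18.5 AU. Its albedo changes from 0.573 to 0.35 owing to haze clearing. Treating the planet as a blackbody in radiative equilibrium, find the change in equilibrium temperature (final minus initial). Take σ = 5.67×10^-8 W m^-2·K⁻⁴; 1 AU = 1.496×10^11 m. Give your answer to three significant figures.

7.30 kelvin

d = 18.5 × 1.496×10^11 m = 2.768×10^12 m.
Spreading L over a sphere of radius d: S = 9.63×10^26/(4π·2.77×10^12²) = 10.00 W m^-2.
Before: T₁ = [10.00·0.427/(4σ)]^(1/4) = 65.88 K.
Final:   T₂ = [S(1−0.35)/(4σ)]^(1/4) = 73.18 K.
ΔT = T₂ − T₁ = 7.297 K.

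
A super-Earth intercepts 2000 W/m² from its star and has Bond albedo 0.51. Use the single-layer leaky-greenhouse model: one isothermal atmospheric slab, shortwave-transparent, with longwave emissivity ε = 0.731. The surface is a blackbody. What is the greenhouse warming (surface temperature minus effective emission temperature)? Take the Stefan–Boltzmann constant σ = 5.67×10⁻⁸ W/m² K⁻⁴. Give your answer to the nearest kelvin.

31 K

Effective emission temperature (TOA balance): σT_e⁴ = S(1−α)/4 = 245.0 W/m² → T_e = 256.4 K.
Surface balance with a leaky layer gives σT_s⁴ = σT_e⁴·2/(2−ε), so T_s = T_e·[2/(2−0.731)]^(1/4) = 287.3 K.
The atmosphere warms the surface by 30.88 K.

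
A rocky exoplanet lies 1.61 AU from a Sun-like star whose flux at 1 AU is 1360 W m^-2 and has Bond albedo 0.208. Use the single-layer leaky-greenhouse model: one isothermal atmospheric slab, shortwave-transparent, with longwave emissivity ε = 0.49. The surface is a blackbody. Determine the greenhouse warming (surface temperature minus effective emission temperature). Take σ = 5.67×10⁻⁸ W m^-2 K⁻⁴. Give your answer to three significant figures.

15.1 kelvin

Flux at the orbit: S = 1360/(1.61)² = 524.7 W m^-2.
The planet radiates to space at T_e = [S(1−α)/(4σ)]^(1/4) = 206.9 K.
Surface balance with a leaky layer gives σT_s⁴ = σT_e⁴·2/(2−ε), so T_s = T_e·[2/(2−0.49)]^(1/4) = 222.0 K.
T_s − T_e = 222.0 − 206.9 = 15.06 K.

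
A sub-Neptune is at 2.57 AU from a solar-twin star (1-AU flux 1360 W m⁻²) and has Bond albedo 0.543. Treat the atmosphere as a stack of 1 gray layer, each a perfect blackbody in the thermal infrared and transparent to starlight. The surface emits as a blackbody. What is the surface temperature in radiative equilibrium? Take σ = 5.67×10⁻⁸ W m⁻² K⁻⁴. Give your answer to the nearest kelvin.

Irradiance scales as 1/d², so S = 1360 W m⁻² × (1/2.57)² = 205.9 W m⁻².
Top-of-atmosphere balance: σT_e⁴ = S(1−α)/4 = 23.52 W m⁻² → T_e = 142.7 K.
Layer-by-layer balance gives σT_s⁴ = (N+1)σT_e⁴, so T_s = 2^¼·142.7 = 169.7 K.

170 kelvin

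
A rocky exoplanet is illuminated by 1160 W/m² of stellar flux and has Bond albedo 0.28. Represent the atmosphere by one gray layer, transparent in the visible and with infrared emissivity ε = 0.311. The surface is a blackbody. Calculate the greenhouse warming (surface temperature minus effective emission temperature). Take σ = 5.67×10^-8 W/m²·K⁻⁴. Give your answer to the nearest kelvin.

11 kelvin

At the top of the atmosphere, σT_e⁴ = S(1−α)/4 = 208.8 W/m², giving T_e = 246.3 K.
For a single slab of emissivity ε, T_s⁴ = 2T_e⁴/(2−ε); thus T_s = 246.3·(1.184)^(1/4) = 257.0 K.
T_s − T_e = 257.0 − 246.3 = 10.63 K.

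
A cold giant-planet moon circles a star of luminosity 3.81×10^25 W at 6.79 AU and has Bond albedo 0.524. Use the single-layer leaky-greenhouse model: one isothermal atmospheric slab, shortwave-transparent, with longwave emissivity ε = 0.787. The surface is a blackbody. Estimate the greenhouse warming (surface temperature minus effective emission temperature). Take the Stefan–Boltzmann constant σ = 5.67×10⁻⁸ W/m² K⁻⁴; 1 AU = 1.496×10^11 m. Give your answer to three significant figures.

Orbital distance: d = 6.79 AU = 1.016×10^12 m.
Flux at the orbit: S = L/(4πd²) = 3.81×10^25/(4π·(1.02×10^12)²) = 2.938 W/m².
Effective emission temperature (TOA balance): σT_e⁴ = S(1−α)/4 = 0.3497 W/m² → T_e = 49.83 K.
For a single slab of emissivity ε, T_s⁴ = 2T_e⁴/(2−ε); thus T_s = 49.83·(1.649)^(1/4) = 56.47 K.
Greenhouse warming: T_s − T_e = 6.636 K.

6.64 K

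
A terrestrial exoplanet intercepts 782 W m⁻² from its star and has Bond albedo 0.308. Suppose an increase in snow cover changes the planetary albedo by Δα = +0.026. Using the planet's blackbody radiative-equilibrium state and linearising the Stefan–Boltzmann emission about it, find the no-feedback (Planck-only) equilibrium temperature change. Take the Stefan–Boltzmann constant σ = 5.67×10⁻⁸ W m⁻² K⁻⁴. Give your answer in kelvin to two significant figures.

-2.1 K

The baseline emission temperature is T_e = 221.0 K.
The change in absorbed flux is Δ[S(1−α)/4] = −SΔα/4 = -5.083 W m⁻².
Planck response: λ_P = 4σT_e³ = 4·5.67×10⁻⁸·(221.0)³ = 2.448 W m⁻²/K.
ΔT₀ = ΔF/λ_P = -5.083/2.448 = -2.08 K.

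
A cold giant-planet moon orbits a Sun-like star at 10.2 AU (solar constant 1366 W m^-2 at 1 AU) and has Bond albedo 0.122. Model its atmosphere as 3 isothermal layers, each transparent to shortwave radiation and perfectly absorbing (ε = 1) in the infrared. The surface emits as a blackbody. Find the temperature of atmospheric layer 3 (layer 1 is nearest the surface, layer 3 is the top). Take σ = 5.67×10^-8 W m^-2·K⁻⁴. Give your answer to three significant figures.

Flux at the orbit: S = 1366/(10.2)² = 13.13 W m^-2.
OLR = S(1−α)/4 = 2.882 W m^-2; the top layer radiates at T_e = 84.44 K.
The net upward flux σT_e⁴ is constant between every pair of levels, so T_k⁴ = (N+1−k)T_e⁴.
With k = 3: T_3 = (3+1−3)^¼·84.44 K = 84.44 K.

84.4 kelvin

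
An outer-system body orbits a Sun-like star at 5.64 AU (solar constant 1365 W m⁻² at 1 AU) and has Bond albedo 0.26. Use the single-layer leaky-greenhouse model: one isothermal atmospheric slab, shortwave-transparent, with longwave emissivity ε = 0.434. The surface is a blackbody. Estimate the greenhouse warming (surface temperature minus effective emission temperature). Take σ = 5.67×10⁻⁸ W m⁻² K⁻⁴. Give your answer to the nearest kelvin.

7 kelvin

Flux at the orbit: S = 1365/(5.64)² = 42.91 W m⁻².
At the top of the atmosphere, σT_e⁴ = S(1−α)/4 = 7.939 W m⁻², giving T_e = 108.8 K.
The surface balance (absorbed SW + ε·downward IR = σT_s⁴) with T_a⁴ = T_s⁴/2 reduces to T_s = T_e·[2/(2−ε)]^¼ = 115.6 K.
T_s − T_e = 115.6 − 108.8 = 6.860 K.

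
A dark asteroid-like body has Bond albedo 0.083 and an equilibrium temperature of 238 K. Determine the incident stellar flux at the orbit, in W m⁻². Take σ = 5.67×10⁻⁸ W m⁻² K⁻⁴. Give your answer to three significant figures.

794 W m⁻²

Invert the energy balance for S: S = 4σT⁴/(1−α).
The emitted flux is σT⁴ = 181.9 W m⁻².
S = 4·181.9/0.917 = 793.6 W m⁻².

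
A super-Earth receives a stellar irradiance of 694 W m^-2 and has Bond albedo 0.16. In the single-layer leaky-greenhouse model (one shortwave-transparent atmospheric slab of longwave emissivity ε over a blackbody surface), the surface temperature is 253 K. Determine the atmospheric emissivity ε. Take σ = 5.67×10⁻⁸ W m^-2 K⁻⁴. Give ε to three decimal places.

0.745

TOA balance gives T_e = 225.2 K.
Since (2−ε)/2 = (T_e/T_s)⁴ = 0.6274, ε = 0.7453.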